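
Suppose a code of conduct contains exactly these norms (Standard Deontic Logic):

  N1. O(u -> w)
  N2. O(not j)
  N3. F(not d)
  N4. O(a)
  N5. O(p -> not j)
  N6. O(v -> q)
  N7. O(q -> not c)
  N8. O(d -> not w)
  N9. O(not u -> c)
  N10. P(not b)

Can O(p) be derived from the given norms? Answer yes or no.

Premise 5 is O(p -> not j); even if O(not j) held, inferring O(p) would be affirming the consequent — invalid.
No other premise forces O(p). An ideal world satisfying every premise can still have p false, so O(p) is not derivable.

No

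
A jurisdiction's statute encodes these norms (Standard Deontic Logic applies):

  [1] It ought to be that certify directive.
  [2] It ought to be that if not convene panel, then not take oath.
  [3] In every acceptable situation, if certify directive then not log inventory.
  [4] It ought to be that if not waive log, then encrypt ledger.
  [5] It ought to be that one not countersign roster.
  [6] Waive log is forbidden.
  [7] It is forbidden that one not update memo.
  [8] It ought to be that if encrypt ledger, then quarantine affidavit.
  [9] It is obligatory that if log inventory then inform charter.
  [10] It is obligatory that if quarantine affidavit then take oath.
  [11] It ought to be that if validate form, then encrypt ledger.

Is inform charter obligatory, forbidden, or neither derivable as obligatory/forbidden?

Neither

Premise 9 is O(log_inventory → inform_charter), but O(log_inventory) is not derivable from the premises, so it does not yield O(inform_charter).
No premise or chain of K-axiom applications forces O(inform_charter), and none forces O(¬inform_charter). So inform_charter is neither obligatory nor forbidden under these norms.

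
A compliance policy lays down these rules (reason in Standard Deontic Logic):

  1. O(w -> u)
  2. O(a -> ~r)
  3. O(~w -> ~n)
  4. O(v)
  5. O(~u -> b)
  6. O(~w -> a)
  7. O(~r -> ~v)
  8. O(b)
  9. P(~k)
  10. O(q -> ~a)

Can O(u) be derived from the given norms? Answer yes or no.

Yes

Premise 4 states O(v) outright.
Premise 7 is O(~r -> ~v); contrapositively O(v -> r). Since O(v) holds, K gives O(r).
Premise 2 is O(a -> ~r); contrapositively O(r -> ~a). Since O(r) holds, K gives O(~a).
Premise 6, O(~w -> a), contraposes to O(~a -> w); with O(~a) we get O(w).
With premise 1, O(w -> u), the K-axiom yields O(u).
Premises 3, 5, 8, 9, 10 do not contribute to this derivation.
So O(u) follows.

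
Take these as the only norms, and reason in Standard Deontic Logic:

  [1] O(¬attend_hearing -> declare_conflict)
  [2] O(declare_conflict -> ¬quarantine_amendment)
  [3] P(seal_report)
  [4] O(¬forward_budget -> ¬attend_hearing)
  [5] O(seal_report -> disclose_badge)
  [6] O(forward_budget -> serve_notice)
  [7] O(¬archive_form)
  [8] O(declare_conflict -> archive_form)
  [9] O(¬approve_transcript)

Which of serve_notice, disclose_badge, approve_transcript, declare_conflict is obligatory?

serve_notice

Premise 7 gives O(¬archive_form).
Premise 8 is O(declare_conflict -> archive_form); contrapositively O(¬archive_form -> ¬declare_conflict). Since O(¬archive_form) holds, K gives O(¬declare_conflict).
Premise 1, O(¬attend_hearing -> declare_conflict), contraposes to O(¬declare_conflict -> attend_hearing); with O(¬declare_conflict) we get O(attend_hearing).
Premise 4, O(¬forward_budget -> ¬attend_hearing), contraposes to O(attend_hearing -> forward_budget); with O(attend_hearing) we get O(forward_budget).
From O(forward_budget) and premise 6, O(forward_budget -> serve_notice), we obtain O(serve_notice).
So O(serve_notice) holds — serve_notice is obligatory. None of the other listed options is made obligatory by any chain of premises.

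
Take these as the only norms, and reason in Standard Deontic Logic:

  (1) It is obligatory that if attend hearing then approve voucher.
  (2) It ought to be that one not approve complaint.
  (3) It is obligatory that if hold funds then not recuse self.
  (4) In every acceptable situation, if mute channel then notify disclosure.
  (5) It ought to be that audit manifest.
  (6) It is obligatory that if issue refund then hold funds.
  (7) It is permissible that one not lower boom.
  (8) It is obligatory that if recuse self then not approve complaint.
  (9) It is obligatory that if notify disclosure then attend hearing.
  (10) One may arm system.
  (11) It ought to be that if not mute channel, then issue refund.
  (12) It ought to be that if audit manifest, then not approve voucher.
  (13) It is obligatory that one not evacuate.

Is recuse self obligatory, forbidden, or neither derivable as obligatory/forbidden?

Premise 5 gives O(audit_manifest).
Premise 12 is O(audit_manifest → ¬approve_voucher); since O(audit_manifest), deontic closure gives O(¬approve_voucher).
Premise 1 is O(attend_hearing → approve_voucher); contrapositively O(¬approve_voucher → ¬attend_hearing). Since O(¬approve_voucher) holds, K gives O(¬attend_hearing).
Premise 9, O(notify_disclosure → attend_hearing), contraposes to O(¬attend_hearing → ¬notify_disclosure); with O(¬attend_hearing) we get O(¬notify_disclosure).
The contrapositive of premise 4 (O(mute_channel → notify_disclosure)) is O(¬notify_disclosure → ¬mute_channel), and O(¬notify_disclosure) is already established, so O(¬mute_channel).
Premise 11 is O(¬mute_channel → issue_refund); since O(¬mute_channel), deontic closure gives O(issue_refund).
From O(issue_refund) and premise 6, O(issue_refund → hold_funds), we obtain O(hold_funds).
With premise 3, O(hold_funds → ¬recuse_self), the K-axiom yields O(¬recuse_self).
Premises 2, 7, 8, 10, 13 do not contribute to this derivation.
Thus O(¬recuse_self), which is F(recuse_self): recuse_self is forbidden.

Forbidden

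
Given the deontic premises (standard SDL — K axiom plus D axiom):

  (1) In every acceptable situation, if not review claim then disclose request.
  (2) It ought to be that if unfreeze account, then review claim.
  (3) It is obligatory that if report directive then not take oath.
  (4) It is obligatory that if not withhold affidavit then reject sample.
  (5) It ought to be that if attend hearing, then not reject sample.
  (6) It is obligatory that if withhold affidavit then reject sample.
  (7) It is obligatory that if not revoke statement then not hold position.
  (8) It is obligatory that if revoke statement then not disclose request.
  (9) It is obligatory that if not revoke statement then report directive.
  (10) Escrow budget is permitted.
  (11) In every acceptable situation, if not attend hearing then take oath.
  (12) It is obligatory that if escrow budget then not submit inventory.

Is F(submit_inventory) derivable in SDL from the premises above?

No

Premise 12 is O(escrow_budget → ¬submit_inventory), but O(escrow_budget) is not derivable from the premises (the permission P(escrow_budget) asserts only ¬O(¬escrow_budget), not O(escrow_budget)), so it does not yield O(¬submit_inventory).
No other premise forces O(¬submit_inventory). An ideal world satisfying every premise can still have submit_inventory true, so F(submit_inventory) is not derivable.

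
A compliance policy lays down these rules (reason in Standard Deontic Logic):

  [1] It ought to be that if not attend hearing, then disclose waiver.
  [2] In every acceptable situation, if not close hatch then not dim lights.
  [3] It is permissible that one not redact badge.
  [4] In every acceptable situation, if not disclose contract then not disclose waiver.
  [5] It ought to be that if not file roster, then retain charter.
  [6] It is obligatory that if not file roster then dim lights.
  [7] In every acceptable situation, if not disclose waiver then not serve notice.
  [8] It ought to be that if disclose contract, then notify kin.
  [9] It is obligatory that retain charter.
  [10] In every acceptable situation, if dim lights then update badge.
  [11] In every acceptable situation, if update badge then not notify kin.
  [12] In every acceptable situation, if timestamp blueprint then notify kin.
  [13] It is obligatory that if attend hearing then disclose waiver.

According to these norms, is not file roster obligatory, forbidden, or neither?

By case analysis on ¬attend_hearing: premise 1 gives O(¬attend_hearing → disclose_waiver) and premise 13 gives O(attend_hearing → disclose_waiver), so O(disclose_waiver) either way.
Premise 4 is O(¬disclose_contract → ¬disclose_waiver); contrapositively O(disclose_waiver → disclose_contract). Since O(disclose_waiver) holds, K gives O(disclose_contract).
Premise 8 is O(disclose_contract → notify_kin); since O(disclose_contract), deontic closure gives O(notify_kin).
Premise 11 is O(update_badge → ¬notify_kin); contrapositively O(notify_kin → ¬update_badge). Since O(notify_kin) holds, K gives O(¬update_badge).
Premise 10 is O(dim_lights → update_badge); contrapositively O(¬update_badge → ¬dim_lights). Since O(¬update_badge) holds, K gives O(¬dim_lights).
The contrapositive of premise 6 (O(¬file_roster → dim_lights)) is O(¬dim_lights → file_roster), and O(¬dim_lights) is already established, so O(file_roster).
Premises 2, 3, 5, 7, 9, 12 do not contribute to this derivation.
Thus O(file_roster), which is F(¬file_roster): ¬file_roster is forbidden.

Forbidden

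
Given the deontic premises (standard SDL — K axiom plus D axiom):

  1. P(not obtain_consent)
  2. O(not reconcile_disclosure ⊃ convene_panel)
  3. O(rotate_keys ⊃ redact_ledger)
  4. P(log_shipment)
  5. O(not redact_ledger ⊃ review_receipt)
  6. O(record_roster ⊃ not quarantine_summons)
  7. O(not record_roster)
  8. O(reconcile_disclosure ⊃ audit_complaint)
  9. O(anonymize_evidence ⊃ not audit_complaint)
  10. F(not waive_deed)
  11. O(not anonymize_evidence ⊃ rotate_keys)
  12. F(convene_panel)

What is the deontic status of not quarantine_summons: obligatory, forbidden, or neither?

Premise 6 is O(record_roster ⊃ not quarantine_summons), but O(record_roster) is not derivable from the premises, so it does not yield O(not quarantine_summons).
No premise or chain of K-axiom applications forces O(not quarantine_summons), and none forces O(quarantine_summons). So not quarantine_summons is neither obligatory nor forbidden under these norms.

Neither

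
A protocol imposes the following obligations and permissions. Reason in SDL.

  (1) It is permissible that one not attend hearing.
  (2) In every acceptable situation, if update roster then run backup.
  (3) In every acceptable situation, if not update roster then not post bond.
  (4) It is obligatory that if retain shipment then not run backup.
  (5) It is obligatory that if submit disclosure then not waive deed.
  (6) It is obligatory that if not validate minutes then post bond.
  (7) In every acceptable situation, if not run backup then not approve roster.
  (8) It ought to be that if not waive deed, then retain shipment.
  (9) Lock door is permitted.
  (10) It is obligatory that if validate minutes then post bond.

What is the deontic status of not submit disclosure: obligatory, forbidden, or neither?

Obligatory

By case analysis on validate_minutes: premise 10 gives O(validate_minutes → post_bond) and premise 6 gives O(¬validate_minutes → post_bond), so O(post_bond) either way.
Premise 3 is O(¬update_roster → ¬post_bond); contrapositively O(post_bond → update_roster). Since O(post_bond) holds, K gives O(update_roster).
Applying K to premise 2 (O(update_roster → run_backup)) and O(update_roster) yields O(run_backup).
Premise 4 is O(retain_shipment → ¬run_backup); contrapositively O(run_backup → ¬retain_shipment). Since O(run_backup) holds, K gives O(¬retain_shipment).
Premise 8 is O(¬waive_deed → retain_shipment); contrapositively O(¬retain_shipment → waive_deed). Since O(¬retain_shipment) holds, K gives O(waive_deed).
Premise 5, O(submit_disclosure → ¬waive_deed), contraposes to O(waive_deed → ¬submit_disclosure); with O(waive_deed) we get O(¬submit_disclosure).
Premises 1, 7, 9 do not contribute to this derivation.
Hence ¬submit_disclosure is obligatory.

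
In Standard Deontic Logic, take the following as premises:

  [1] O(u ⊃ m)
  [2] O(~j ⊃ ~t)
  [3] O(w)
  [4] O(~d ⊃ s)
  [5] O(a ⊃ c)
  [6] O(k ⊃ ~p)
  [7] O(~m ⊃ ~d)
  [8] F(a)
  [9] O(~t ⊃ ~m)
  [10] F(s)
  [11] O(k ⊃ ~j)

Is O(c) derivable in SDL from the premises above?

Premise 5 is O(a ⊃ c), but O(a) is not derivable from the premises, so it does not yield O(c).
No other premise forces O(c). An ideal world satisfying every premise can still have c false, so O(c) is not derivable.

No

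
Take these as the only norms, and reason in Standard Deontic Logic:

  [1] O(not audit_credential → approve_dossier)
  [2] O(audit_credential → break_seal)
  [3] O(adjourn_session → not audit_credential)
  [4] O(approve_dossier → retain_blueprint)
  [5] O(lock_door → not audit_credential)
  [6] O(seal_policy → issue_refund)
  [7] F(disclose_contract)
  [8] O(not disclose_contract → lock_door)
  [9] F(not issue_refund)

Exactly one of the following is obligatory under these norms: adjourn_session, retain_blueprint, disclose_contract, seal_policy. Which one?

F(disclose_contract) at premise 7 means O(not disclose_contract).
From O(not disclose_contract) and premise 8, O(not disclose_contract → lock_door), we obtain O(lock_door).
With premise 5, O(lock_door → not audit_credential), the K-axiom yields O(not audit_credential).
From O(not audit_credential) and premise 1, O(not audit_credential → approve_dossier), we obtain O(approve_dossier).
Applying K to premise 4 (O(approve_dossier → retain_blueprint)) and O(approve_dossier) yields O(retain_blueprint).
So O(retain_blueprint) holds — retain_blueprint is obligatory. None of the other listed options is made obligatory by any chain of premises.

retain_blueprint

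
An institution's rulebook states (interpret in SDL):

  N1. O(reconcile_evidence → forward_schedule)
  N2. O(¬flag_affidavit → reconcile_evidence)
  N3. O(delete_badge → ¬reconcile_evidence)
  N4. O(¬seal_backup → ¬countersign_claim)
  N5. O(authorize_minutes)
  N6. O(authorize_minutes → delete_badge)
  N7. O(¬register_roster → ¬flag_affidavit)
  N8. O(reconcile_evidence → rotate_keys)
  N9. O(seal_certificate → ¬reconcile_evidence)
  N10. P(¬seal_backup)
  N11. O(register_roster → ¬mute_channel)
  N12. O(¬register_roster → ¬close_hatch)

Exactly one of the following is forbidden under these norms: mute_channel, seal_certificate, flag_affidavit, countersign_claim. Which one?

From premise 5 we have O(authorize_minutes).
With premise 6, O(authorize_minutes → delete_badge), the K-axiom yields O(delete_badge).
From O(delete_badge) and premise 3, O(delete_badge → ¬reconcile_evidence), we obtain O(¬reconcile_evidence).
The contrapositive of premise 2 (O(¬flag_affidavit → reconcile_evidence)) is O(¬reconcile_evidence → flag_affidavit), and O(¬reconcile_evidence) is already established, so O(flag_affidavit).
Premise 7 is O(¬register_roster → ¬flag_affidavit); contrapositively O(flag_affidavit → register_roster). Since O(flag_affidavit) holds, K gives O(register_roster).
From O(register_roster) and premise 11, O(register_roster → ¬mute_channel), we obtain O(¬mute_channel).
So O(¬mute_channel) holds, i.e. mute_channel is forbidden. None of the other listed options is forbidden under the premises.

mute_channel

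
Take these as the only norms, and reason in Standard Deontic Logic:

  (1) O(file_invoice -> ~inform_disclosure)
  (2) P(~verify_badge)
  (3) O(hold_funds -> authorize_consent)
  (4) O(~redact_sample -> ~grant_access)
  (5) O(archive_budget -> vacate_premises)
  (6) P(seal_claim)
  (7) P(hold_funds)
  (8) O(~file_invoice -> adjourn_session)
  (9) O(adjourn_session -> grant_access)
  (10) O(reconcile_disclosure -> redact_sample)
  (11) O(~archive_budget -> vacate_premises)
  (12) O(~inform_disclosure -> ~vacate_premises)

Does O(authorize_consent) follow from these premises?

No

Premise 3 is O(hold_funds -> authorize_consent), but O(hold_funds) is not derivable from the premises (the permission P(hold_funds) asserts only ~O(~hold_funds), not O(hold_funds)), so it does not yield O(authorize_consent).
No other premise forces O(authorize_consent). An ideal world satisfying every premise can still have authorize_consent false, so O(authorize_consent) is not derivable.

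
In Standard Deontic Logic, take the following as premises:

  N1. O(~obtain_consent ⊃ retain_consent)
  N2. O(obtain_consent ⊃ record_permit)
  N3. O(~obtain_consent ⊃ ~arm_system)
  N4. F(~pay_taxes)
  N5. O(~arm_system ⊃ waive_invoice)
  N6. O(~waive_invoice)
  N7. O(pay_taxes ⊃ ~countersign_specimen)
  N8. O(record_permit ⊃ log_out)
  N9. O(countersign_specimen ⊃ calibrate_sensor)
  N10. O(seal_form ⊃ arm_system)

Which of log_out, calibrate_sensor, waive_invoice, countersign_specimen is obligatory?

log_out

From premise 6 we have O(~waive_invoice).
Premise 5, O(~arm_system ⊃ waive_invoice), contraposes to O(~waive_invoice ⊃ arm_system); with O(~waive_invoice) we get O(arm_system).
Premise 3, O(~obtain_consent ⊃ ~arm_system), contraposes to O(arm_system ⊃ obtain_consent); with O(arm_system) we get O(obtain_consent).
With premise 2, O(obtain_consent ⊃ record_permit), the K-axiom yields O(record_permit).
From O(record_permit) and premise 8, O(record_permit ⊃ log_out), we obtain O(log_out).
So O(log_out) holds — log_out is obligatory. None of the other listed options is made obligatory by any chain of premises.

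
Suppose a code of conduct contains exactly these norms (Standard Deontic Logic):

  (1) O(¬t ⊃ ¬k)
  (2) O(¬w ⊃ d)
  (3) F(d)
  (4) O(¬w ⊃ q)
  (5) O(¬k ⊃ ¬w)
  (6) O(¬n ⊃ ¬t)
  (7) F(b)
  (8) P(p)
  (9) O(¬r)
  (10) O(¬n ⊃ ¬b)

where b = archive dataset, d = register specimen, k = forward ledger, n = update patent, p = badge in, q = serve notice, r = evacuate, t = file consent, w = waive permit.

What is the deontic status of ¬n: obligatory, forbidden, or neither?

Forbidden

Premise 3, F(d), is equivalent to O(¬d).
Premise 2, O(¬w ⊃ d), contraposes to O(¬d ⊃ w); with O(¬d) we get O(w).
Premise 5 is O(¬k ⊃ ¬w); contrapositively O(w ⊃ k). Since O(w) holds, K gives O(k).
The contrapositive of premise 1 (O(¬t ⊃ ¬k)) is O(k ⊃ t), and O(k) is already established, so O(t).
Premise 6, O(¬n ⊃ ¬t), contraposes to O(t ⊃ n); with O(t) we get O(n).
Premises 4, 7, 8, 9, 10 do not contribute to this derivation.
Thus O(n), which is F(¬n): ¬n is forbidden.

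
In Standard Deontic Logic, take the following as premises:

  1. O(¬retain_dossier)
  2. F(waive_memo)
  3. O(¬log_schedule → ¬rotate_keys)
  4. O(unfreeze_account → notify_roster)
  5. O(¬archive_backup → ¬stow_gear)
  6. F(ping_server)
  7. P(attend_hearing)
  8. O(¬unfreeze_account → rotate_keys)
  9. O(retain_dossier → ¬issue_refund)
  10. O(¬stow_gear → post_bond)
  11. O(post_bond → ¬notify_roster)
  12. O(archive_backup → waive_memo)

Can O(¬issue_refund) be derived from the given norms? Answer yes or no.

No

Premise 9 is O(retain_dossier → ¬issue_refund), but O(retain_dossier) is not derivable from the premises, so it does not yield O(¬issue_refund).
No other premise forces O(¬issue_refund). An ideal world satisfying every premise can still have ¬issue_refund false, so O(¬issue_refund) is not derivable.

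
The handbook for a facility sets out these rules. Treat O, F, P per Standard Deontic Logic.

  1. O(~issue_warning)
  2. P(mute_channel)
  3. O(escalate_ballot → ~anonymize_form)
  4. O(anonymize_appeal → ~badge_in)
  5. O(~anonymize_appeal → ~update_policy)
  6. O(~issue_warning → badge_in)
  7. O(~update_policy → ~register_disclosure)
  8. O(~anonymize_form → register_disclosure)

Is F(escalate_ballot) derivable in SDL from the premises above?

Yes

From premise 1 we have O(~issue_warning).
Applying K to premise 6 (O(~issue_warning → badge_in)) and O(~issue_warning) yields O(badge_in).
Premise 4, O(anonymize_appeal → ~badge_in), contraposes to O(badge_in → ~anonymize_appeal); with O(badge_in) we get O(~anonymize_appeal).
From O(~anonymize_appeal) and premise 5, O(~anonymize_appeal → ~update_policy), we obtain O(~update_policy).
From O(~update_policy) and premise 7, O(~update_policy → ~register_disclosure), we obtain O(~register_disclosure).
Premise 8, O(~anonymize_form → register_disclosure), contraposes to O(~register_disclosure → anonymize_form); with O(~register_disclosure) we get O(anonymize_form).
Premise 3 is O(escalate_ballot → ~anonymize_form); contrapositively O(anonymize_form → ~escalate_ballot). Since O(anonymize_form) holds, K gives O(~escalate_ballot).
Premise 2 does not contribute to this derivation.
So O(~escalate_ballot) holds, i.e. F(escalate_ballot). The claim follows.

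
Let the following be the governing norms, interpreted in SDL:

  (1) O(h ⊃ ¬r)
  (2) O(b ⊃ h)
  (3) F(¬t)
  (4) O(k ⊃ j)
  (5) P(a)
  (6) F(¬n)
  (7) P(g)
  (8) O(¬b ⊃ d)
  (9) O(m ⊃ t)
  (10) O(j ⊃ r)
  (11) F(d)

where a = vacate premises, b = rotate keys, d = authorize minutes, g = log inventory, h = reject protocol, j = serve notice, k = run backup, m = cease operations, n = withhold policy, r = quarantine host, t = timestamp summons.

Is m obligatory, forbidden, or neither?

Premise 9 is O(m ⊃ t); even if O(t) held, inferring O(m) would be affirming the consequent — invalid.
No premise or chain of K-axiom applications forces O(m), and none forces O(¬m). So m is neither obligatory nor forbidden under these norms.

Neither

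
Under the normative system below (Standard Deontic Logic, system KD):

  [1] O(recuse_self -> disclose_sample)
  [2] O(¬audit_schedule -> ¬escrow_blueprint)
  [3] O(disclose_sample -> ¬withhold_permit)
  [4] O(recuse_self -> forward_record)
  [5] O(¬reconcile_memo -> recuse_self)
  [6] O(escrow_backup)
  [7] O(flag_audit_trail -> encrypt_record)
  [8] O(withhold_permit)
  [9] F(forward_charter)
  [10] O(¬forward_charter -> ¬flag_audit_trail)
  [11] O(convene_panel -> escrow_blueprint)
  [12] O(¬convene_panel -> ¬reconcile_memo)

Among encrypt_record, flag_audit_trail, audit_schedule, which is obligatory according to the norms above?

Premise 8 gives O(withhold_permit).
The contrapositive of premise 3 (O(disclose_sample -> ¬withhold_permit)) is O(withhold_permit -> ¬disclose_sample), and O(withhold_permit) is already established, so O(¬disclose_sample).
Premise 1 is O(recuse_self -> disclose_sample); contrapositively O(¬disclose_sample -> ¬recuse_self). Since O(¬disclose_sample) holds, K gives O(¬recuse_self).
Premise 5 is O(¬reconcile_memo -> recuse_self); contrapositively O(¬recuse_self -> reconcile_memo). Since O(¬recuse_self) holds, K gives O(reconcile_memo).
The contrapositive of premise 12 (O(¬convene_panel -> ¬reconcile_memo)) is O(reconcile_memo -> convene_panel), and O(reconcile_memo) is already established, so O(convene_panel).
From O(convene_panel) and premise 11, O(convene_panel -> escrow_blueprint), we obtain O(escrow_blueprint).
Premise 2 is O(¬audit_schedule -> ¬escrow_blueprint); contrapositively O(escrow_blueprint -> audit_schedule). Since O(escrow_blueprint) holds, K gives O(audit_schedule).
So O(audit_schedule) holds — audit_schedule is obligatory. None of the other listed options is made obligatory by any chain of premises.

audit_schedule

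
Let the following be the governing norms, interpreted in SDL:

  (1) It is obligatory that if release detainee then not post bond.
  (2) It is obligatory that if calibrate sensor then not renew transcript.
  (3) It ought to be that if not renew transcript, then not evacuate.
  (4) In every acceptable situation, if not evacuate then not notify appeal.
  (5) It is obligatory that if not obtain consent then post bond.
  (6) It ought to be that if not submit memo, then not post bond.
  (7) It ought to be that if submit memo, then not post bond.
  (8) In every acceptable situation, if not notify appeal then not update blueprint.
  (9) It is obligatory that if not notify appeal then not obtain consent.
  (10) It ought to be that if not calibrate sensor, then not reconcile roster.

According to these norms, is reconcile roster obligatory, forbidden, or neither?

By case analysis on ¬submit_memo: premise 6 gives O(¬submit_memo → ¬post_bond) and premise 7 gives O(submit_memo → ¬post_bond), so O(¬post_bond) either way.
Premise 5 is O(¬obtain_consent → post_bond); contrapositively O(¬post_bond → obtain_consent). Since O(¬post_bond) holds, K gives O(obtain_consent).
Premise 9 is O(¬notify_appeal → ¬obtain_consent); contrapositively O(obtain_consent → notify_appeal). Since O(obtain_consent) holds, K gives O(notify_appeal).
Premise 4 is O(¬evacuate → ¬notify_appeal); contrapositively O(notify_appeal → evacuate). Since O(notify_appeal) holds, K gives O(evacuate).
Premise 3, O(¬renew_transcript → ¬evacuate), contraposes to O(evacuate → renew_transcript); with O(evacuate) we get O(renew_transcript).
The contrapositive of premise 2 (O(calibrate_sensor → ¬renew_transcript)) is O(renew_transcript → ¬calibrate_sensor), and O(renew_transcript) is already established, so O(¬calibrate_sensor).
Premise 10 is O(¬calibrate_sensor → ¬reconcile_roster); since O(¬calibrate_sensor), deontic closure gives O(¬reconcile_roster).
Premises 1, 8 do not contribute to this derivation.
Thus O(¬reconcile_roster), which is F(reconcile_roster): reconcile_roster is forbidden.

Forbidden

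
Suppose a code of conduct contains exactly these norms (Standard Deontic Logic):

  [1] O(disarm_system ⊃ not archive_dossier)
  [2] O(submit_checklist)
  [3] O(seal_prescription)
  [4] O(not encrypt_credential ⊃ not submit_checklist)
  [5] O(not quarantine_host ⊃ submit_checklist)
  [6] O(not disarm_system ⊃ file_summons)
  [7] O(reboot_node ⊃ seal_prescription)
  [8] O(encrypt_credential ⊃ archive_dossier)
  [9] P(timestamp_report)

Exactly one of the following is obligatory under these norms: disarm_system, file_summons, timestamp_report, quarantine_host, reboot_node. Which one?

From premise 2 we have O(submit_checklist).
Premise 4 is O(not encrypt_credential ⊃ not submit_checklist); contrapositively O(submit_checklist ⊃ encrypt_credential). Since O(submit_checklist) holds, K gives O(encrypt_credential).
Premise 8 is O(encrypt_credential ⊃ archive_dossier); since O(encrypt_credential), deontic closure gives O(archive_dossier).
Premise 1 is O(disarm_system ⊃ not archive_dossier); contrapositively O(archive_dossier ⊃ not disarm_system). Since O(archive_dossier) holds, K gives O(not disarm_system).
Applying K to premise 6 (O(not disarm_system ⊃ file_summons)) and O(not disarm_system) yields O(file_summons).
So O(file_summons) holds — file_summons is obligatory. None of the other listed options is made obligatory by any chain of premises.

file_summons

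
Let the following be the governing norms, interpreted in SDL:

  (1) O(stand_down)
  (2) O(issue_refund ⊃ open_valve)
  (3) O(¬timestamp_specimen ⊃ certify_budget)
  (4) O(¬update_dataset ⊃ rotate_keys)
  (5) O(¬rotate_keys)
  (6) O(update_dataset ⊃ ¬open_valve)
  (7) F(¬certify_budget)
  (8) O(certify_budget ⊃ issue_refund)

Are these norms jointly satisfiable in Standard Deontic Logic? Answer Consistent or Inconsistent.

Inconsistent

Premise 7, F(¬certify_budget), is equivalent to O(certify_budget).
Applying K to premise 8 (O(certify_budget ⊃ issue_refund)) and O(certify_budget) yields O(issue_refund).
Premise 2 is O(issue_refund ⊃ open_valve); since O(issue_refund), deontic closure gives O(open_valve).
Premise 6, O(update_dataset ⊃ ¬open_valve), contraposes to O(open_valve ⊃ ¬update_dataset); with O(open_valve) we get O(¬update_dataset).
Premise 4 is O(¬update_dataset ⊃ rotate_keys); since O(¬update_dataset), deontic closure gives O(rotate_keys).
Yet premise 5 states O(¬rotate_keys).
We now have both O(rotate_keys) and O(¬rotate_keys) — rotate_keys is simultaneously obligatory and forbidden, violating the D-axiom.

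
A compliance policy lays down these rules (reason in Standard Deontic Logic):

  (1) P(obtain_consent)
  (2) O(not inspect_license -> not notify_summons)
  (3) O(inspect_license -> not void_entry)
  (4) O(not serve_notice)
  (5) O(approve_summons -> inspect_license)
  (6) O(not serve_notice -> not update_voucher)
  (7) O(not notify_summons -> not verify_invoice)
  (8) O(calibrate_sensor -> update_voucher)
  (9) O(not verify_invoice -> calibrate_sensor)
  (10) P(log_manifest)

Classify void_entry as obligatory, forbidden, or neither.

From premise 4 we have O(not serve_notice).
Premise 6 is O(not serve_notice -> not update_voucher); since O(not serve_notice), deontic closure gives O(not update_voucher).
Premise 8 is O(calibrate_sensor -> update_voucher); contrapositively O(not update_voucher -> not calibrate_sensor). Since O(not update_voucher) holds, K gives O(not calibrate_sensor).
Premise 9, O(not verify_invoice -> calibrate_sensor), contraposes to O(not calibrate_sensor -> verify_invoice); with O(not calibrate_sensor) we get O(verify_invoice).
Premise 7, O(not notify_summons -> not verify_invoice), contraposes to O(verify_invoice -> notify_summons); with O(verify_invoice) we get O(notify_summons).
The contrapositive of premise 2 (O(not inspect_license -> not notify_summons)) is O(notify_summons -> inspect_license), and O(notify_summons) is already established, so O(inspect_license).
From O(inspect_license) and premise 3, O(inspect_license -> not void_entry), we obtain O(not void_entry).
Premises 1, 5, 10 do not contribute to this derivation.
Thus O(not void_entry), which is F(void_entry): void_entry is forbidden.

Forbidden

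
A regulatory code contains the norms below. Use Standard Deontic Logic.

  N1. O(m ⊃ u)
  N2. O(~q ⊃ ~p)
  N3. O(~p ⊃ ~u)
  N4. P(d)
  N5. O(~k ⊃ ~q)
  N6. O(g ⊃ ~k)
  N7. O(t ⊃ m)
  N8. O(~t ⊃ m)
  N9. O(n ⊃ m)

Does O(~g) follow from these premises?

Yes

Premises 8 and 7 cover both cases: O(~t ⊃ m) and O(t ⊃ m). Since ~t ∨ t is a tautology, O(m) follows.
Premise 1 is O(m ⊃ u); since O(m), deontic closure gives O(u).
Premise 3, O(~p ⊃ ~u), contraposes to O(u ⊃ p); with O(u) we get O(p).
Premise 2 is O(~q ⊃ ~p); contrapositively O(p ⊃ q). Since O(p) holds, K gives O(q).
The contrapositive of premise 5 (O(~k ⊃ ~q)) is O(q ⊃ k), and O(q) is already established, so O(k).
The contrapositive of premise 6 (O(g ⊃ ~k)) is O(k ⊃ ~g), and O(k) is already established, so O(~g).
Premises 4, 9 do not contribute to this derivation.
So O(~g) follows.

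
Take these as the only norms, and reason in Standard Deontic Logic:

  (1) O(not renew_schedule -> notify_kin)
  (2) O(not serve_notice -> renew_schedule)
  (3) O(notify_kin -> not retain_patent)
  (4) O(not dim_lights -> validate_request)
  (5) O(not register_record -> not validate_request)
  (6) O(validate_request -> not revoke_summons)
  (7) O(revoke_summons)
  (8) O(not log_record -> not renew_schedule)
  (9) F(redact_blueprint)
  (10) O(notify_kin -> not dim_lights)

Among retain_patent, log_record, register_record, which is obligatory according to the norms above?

From premise 7 we have O(revoke_summons).
Premise 6 is O(validate_request -> not revoke_summons); contrapositively O(revoke_summons -> not validate_request). Since O(revoke_summons) holds, K gives O(not validate_request).
Premise 4, O(not dim_lights -> validate_request), contraposes to O(not validate_request -> dim_lights); with O(not validate_request) we get O(dim_lights).
Premise 10 is O(notify_kin -> not dim_lights); contrapositively O(dim_lights -> not notify_kin). Since O(dim_lights) holds, K gives O(not notify_kin).
Premise 1, O(not renew_schedule -> notify_kin), contraposes to O(not notify_kin -> renew_schedule); with O(not notify_kin) we get O(renew_schedule).
Premise 8, O(not log_record -> not renew_schedule), contraposes to O(renew_schedule -> log_record); with O(renew_schedule) we get O(log_record).
So O(log_record) holds — log_record is obligatory. None of the other listed options is made obligatory by any chain of premises.

log_record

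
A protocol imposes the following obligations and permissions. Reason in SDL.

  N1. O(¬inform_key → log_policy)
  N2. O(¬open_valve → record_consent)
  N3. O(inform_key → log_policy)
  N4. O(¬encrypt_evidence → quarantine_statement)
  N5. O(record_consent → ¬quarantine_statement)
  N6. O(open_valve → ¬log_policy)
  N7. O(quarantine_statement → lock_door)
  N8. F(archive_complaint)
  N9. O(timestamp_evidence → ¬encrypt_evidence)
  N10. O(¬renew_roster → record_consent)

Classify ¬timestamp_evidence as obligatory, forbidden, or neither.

Obligatory

Premises 1 and 3 are O(¬inform_key → log_policy) and O(inform_key → log_policy); every ideal world satisfies ¬inform_key or inform_key, so in either case log_policy holds — hence O(log_policy).
Premise 6, O(open_valve → ¬log_policy), contraposes to O(log_policy → ¬open_valve); with O(log_policy) we get O(¬open_valve).
With premise 2, O(¬open_valve → record_consent), the K-axiom yields O(record_consent).
Premise 5 is O(record_consent → ¬quarantine_statement); since O(record_consent), deontic closure gives O(¬quarantine_statement).
The contrapositive of premise 4 (O(¬encrypt_evidence → quarantine_statement)) is O(¬quarantine_statement → encrypt_evidence), and O(¬quarantine_statement) is already established, so O(encrypt_evidence).
Premise 9 is O(timestamp_evidence → ¬encrypt_evidence); contrapositively O(encrypt_evidence → ¬timestamp_evidence). Since O(encrypt_evidence) holds, K gives O(¬timestamp_evidence).
Premises 7, 8, 10 do not contribute to this derivation.
Hence ¬timestamp_evidence is obligatory.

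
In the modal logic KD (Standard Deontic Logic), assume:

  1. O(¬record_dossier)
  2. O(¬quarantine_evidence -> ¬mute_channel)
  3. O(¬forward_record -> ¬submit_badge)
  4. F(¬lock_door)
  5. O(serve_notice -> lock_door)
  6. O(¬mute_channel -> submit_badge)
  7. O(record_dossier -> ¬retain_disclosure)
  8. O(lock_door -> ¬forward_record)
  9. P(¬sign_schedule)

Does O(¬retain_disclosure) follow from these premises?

No

Premise 7 is O(record_dossier -> ¬retain_disclosure), but O(record_dossier) is not derivable from the premises, so it does not yield O(¬retain_disclosure).
No other premise forces O(¬retain_disclosure). An ideal world satisfying every premise can still have ¬retain_disclosure false, so O(¬retain_disclosure) is not derivable.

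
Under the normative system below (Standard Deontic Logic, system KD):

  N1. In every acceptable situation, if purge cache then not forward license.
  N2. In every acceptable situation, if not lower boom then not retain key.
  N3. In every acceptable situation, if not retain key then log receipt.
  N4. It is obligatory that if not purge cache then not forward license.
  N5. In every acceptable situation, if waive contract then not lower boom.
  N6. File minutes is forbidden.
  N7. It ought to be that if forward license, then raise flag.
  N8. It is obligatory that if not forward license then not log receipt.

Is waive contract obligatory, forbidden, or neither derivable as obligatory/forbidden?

Forbidden

By case analysis on ¬purge_cache: premise 4 gives O(¬purge_cache → ¬forward_license) and premise 1 gives O(purge_cache → ¬forward_license), so O(¬forward_license) either way.
Applying K to premise 8 (O(¬forward_license → ¬log_receipt)) and O(¬forward_license) yields O(¬log_receipt).
Premise 3, O(¬retain_key → log_receipt), contraposes to O(¬log_receipt → retain_key); with O(¬log_receipt) we get O(retain_key).
The contrapositive of premise 2 (O(¬lower_boom → ¬retain_key)) is O(retain_key → lower_boom), and O(retain_key) is already established, so O(lower_boom).
Premise 5 is O(waive_contract → ¬lower_boom); contrapositively O(lower_boom → ¬waive_contract). Since O(lower_boom) holds, K gives O(¬waive_contract).
Premises 6, 7 do not contribute to this derivation.
Thus O(¬waive_contract), which is F(waive_contract): waive_contract is forbidden.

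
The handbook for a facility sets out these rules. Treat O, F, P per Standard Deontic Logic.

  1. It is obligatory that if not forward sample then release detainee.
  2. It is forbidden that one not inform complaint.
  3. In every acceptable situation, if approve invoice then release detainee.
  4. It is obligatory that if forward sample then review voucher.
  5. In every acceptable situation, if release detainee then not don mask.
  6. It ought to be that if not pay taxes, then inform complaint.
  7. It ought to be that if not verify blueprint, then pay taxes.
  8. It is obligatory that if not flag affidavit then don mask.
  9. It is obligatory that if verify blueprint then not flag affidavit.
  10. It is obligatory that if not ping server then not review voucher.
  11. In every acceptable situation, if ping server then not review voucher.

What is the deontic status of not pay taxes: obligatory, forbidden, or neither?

Premises 11 and 10 are O(ping_server → ¬review_voucher) and O(¬ping_server → ¬review_voucher); every ideal world satisfies ping_server or ¬ping_server, so in either case ¬review_voucher holds — hence O(¬review_voucher).
Premise 4 is O(forward_sample → review_voucher); contrapositively O(¬review_voucher → ¬forward_sample). Since O(¬review_voucher) holds, K gives O(¬forward_sample).
Applying K to premise 1 (O(¬forward_sample → release_detainee)) and O(¬forward_sample) yields O(release_detainee).
From O(release_detainee) and premise 5, O(release_detainee → ¬don_mask), we obtain O(¬don_mask).
The contrapositive of premise 8 (O(¬flag_affidavit → don_mask)) is O(¬don_mask → flag_affidavit), and O(¬don_mask) is already established, so O(flag_affidavit).
The contrapositive of premise 9 (O(verify_blueprint → ¬flag_affidavit)) is O(flag_affidavit → ¬verify_blueprint), and O(flag_affidavit) is already established, so O(¬verify_blueprint).
Premise 7 is O(¬verify_blueprint → pay_taxes); since O(¬verify_blueprint), deontic closure gives O(pay_taxes).
Premises 2, 3, 6 do not contribute to this derivation.
Thus O(pay_taxes), which is F(¬pay_taxes): ¬pay_taxes is forbidden.

Forbidden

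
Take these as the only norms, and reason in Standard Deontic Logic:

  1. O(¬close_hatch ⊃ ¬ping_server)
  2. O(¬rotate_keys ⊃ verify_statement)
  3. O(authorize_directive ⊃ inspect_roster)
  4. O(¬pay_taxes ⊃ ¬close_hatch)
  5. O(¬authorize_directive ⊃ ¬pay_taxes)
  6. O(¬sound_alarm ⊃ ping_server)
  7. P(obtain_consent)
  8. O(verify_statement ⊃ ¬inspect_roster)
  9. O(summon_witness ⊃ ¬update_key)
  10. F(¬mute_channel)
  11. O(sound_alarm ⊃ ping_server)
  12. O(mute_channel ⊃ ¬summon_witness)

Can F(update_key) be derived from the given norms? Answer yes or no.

Premise 9 is O(summon_witness ⊃ ¬update_key), but O(summon_witness) is not derivable from the premises, so it does not yield O(¬update_key).
No other premise forces O(¬update_key). An ideal world satisfying every premise can still have update_key true, so F(update_key) is not derivable.

No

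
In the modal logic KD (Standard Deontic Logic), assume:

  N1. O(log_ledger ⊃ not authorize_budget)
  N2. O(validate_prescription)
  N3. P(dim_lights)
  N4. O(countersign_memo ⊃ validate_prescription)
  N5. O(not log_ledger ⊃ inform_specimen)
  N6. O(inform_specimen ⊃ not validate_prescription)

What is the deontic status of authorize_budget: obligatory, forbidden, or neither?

Forbidden

Premise 2 gives O(validate_prescription).
Premise 6, O(inform_specimen ⊃ not validate_prescription), contraposes to O(validate_prescription ⊃ not inform_specimen); with O(validate_prescription) we get O(not inform_specimen).
Premise 5, O(not log_ledger ⊃ inform_specimen), contraposes to O(not inform_specimen ⊃ log_ledger); with O(not inform_specimen) we get O(log_ledger).
Applying K to premise 1 (O(log_ledger ⊃ not authorize_budget)) and O(log_ledger) yields O(not authorize_budget).
Premises 3, 4 do not contribute to this derivation.
Thus O(not authorize_budget), which is F(authorize_budget): authorize_budget is forbidden.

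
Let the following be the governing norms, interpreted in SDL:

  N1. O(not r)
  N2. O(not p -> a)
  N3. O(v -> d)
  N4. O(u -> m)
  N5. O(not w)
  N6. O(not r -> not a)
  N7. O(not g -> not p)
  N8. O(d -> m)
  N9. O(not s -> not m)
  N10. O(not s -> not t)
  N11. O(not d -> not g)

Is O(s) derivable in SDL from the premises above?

From premise 1 we have O(not r).
From O(not r) and premise 6, O(not r -> not a), we obtain O(not a).
Premise 2, O(not p -> a), contraposes to O(not a -> p); with O(not a) we get O(p).
The contrapositive of premise 7 (O(not g -> not p)) is O(p -> g), and O(p) is already established, so O(g).
Premise 11, O(not d -> not g), contraposes to O(g -> d); with O(g) we get O(d).
From O(d) and premise 8, O(d -> m), we obtain O(m).
Premise 9 is O(not s -> not m); contrapositively O(m -> s). Since O(m) holds, K gives O(s).
Premises 3, 4, 5, 10 do not contribute to this derivation.
So O(s) follows.

Yes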